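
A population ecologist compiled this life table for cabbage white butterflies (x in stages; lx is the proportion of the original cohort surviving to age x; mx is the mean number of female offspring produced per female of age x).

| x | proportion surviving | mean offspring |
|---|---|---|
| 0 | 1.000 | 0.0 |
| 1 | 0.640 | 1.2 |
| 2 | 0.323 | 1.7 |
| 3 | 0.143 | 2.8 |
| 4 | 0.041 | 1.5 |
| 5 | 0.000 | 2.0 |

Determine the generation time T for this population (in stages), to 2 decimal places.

lx·mx: 0, 0.768, 0.5491, 0.4004, 0.0615, 0 → R0 = 1.779
x·lx·mx: 0, 0.768, 1.0982, 1.2012, 0.246, 0 → Σ = 3.3134
T = 3.3134 / 1.779 = 1.862507… → 1.86

1.86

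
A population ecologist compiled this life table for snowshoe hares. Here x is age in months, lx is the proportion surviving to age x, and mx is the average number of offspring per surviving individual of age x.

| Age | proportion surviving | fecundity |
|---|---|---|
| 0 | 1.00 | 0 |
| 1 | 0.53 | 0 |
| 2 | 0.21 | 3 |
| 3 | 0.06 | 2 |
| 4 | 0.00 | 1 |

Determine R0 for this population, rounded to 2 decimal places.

lx·mx by age: 0, 0, 0.63, 0.12, 0
R0 = Σ lx·mx = 0.75 → 0.75

0.75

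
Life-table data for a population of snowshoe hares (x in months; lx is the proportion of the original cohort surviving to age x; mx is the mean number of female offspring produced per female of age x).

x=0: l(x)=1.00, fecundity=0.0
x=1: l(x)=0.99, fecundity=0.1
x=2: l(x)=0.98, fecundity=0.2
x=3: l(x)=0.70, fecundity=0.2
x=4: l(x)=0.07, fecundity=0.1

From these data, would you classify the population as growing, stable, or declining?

declining

R0 = Σ lx·mx = 0 + 0.099 + 0.196 + 0.14 + 0.007 = 0.442
R0 < 1, so the population is declining.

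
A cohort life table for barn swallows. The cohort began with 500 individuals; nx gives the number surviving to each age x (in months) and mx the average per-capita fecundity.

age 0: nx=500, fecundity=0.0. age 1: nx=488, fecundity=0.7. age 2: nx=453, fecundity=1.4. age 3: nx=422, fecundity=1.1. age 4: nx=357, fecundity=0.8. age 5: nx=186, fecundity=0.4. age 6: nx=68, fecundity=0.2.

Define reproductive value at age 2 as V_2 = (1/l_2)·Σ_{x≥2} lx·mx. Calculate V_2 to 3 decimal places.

lx = nx/n0 = nx/500: 1, 0.976, 0.906, 0.844, 0.714, 0.372, 0.136
lx·mx for x ≥ 2: 1.2684, 0.9284, 0.5712, 0.1488, 0.0272 → sum = 2.944
V_2 = 2.944 / l_2 = 2.944 / 0.906 = 3.249448… → 3.249

3.249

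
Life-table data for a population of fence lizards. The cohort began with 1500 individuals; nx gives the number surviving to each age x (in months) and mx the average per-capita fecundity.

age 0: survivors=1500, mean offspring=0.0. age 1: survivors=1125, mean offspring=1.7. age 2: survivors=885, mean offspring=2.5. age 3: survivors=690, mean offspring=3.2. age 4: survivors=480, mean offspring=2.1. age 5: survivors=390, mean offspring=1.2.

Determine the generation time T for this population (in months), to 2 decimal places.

2.48

lx = nx/n0 = nx/1500: 1, 0.75, 0.59, 0.46, 0.32, 0.26
lx·mx: 0, 1.275, 1.475, 1.472, 0.672, 0.312 → R0 = 5.206
x·lx·mx: 0, 1.275, 2.95, 4.416, 2.688, 1.56 → Σ = 12.889
T = 12.889 / 5.206 = 2.475797… → 2.48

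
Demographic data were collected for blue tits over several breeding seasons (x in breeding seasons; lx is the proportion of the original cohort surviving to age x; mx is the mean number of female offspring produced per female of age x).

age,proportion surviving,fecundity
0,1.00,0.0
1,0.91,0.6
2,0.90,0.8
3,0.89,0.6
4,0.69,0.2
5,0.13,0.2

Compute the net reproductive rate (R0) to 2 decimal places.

lx·mx by age: 0, 0.546, 0.72, 0.534, 0.138, 0.026
R0 = Σ lx·mx = 1.964 → 1.96

1.96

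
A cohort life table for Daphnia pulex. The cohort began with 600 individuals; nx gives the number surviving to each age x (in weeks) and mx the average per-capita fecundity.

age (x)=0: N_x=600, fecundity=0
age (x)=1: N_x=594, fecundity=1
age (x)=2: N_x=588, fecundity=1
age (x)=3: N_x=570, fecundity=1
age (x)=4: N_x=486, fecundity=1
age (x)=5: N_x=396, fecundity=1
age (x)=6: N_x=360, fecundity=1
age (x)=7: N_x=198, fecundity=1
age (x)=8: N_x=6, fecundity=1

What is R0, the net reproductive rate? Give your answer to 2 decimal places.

lx = nx/n0 = nx/600: 1, 0.99, 0.98, 0.95, 0.81, 0.66, 0.6, 0.33, 0.01
lx·mx by age: 0, 0.99, 0.98, 0.95, 0.81, 0.66, 0.6, 0.33, 0.01
R0 = Σ lx·mx = 5.33 → 5.33

5.33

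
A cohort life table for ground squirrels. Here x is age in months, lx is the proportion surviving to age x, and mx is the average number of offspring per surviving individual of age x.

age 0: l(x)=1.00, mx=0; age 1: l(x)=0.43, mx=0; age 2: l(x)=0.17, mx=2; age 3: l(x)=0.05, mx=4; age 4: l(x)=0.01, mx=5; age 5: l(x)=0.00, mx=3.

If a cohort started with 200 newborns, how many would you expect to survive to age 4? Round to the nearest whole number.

2

Expected survivors = N0 · l_4 = 200 × 0.01 = 2 → 2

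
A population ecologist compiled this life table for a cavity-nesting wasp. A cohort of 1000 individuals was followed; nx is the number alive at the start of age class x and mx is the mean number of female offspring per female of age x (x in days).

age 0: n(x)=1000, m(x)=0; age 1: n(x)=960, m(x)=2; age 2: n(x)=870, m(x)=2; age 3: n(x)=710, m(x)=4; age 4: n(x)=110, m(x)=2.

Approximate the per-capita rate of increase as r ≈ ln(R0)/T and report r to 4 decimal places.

lx = nx/n0 = nx/1000: 1, 0.96, 0.87, 0.71, 0.11
R0 = Σ lx·mx = 0 + 1.92 + 1.74 + 2.84 + 0.22 = 6.72
Σ x·lx·mx = 14.8; T = 14.8/6.72 = 2.20238…
r ≈ ln(R0)/T = ln(6.72)/2.20238… = 0.865013… → 0.8650

0.8650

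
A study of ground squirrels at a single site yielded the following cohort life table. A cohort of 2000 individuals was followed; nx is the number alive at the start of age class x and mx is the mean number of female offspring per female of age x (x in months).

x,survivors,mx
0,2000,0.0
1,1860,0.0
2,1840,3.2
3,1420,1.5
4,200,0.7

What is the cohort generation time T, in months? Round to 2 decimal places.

2.30

lx = nx/n0 = nx/2000: 1, 0.93, 0.92, 0.71, 0.1
lx·mx: 0, 0, 2.944, 1.065, 0.07 → R0 = 4.079
x·lx·mx: 0, 0, 5.888, 3.195, 0.28 → Σ = 9.363
T = 9.363 / 4.079 = 2.295416… → 2.30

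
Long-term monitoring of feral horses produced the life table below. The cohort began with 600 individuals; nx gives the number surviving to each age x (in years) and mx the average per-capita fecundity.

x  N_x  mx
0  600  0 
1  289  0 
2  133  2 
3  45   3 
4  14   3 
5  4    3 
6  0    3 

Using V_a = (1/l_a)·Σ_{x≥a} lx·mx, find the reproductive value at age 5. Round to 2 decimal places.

3.00

lx = nx/n0 = nx/600: 1, 0.48167…, 0.22167…, 0.075, 0.02333…, 0.00667…, 0
lx·mx for x ≥ 5: 0.02…, 0 → sum = 0.02…
V_5 = 0.02… / l_5 = 0.02… / 0.006667… = 3… → 3.00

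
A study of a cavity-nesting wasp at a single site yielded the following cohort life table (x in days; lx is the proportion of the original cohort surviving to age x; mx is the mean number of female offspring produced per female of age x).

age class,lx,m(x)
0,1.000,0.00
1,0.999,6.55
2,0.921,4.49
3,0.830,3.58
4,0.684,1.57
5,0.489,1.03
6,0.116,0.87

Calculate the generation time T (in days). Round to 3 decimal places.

lx·mx: 0, 6.54345, 4.13529, 2.9714, 1.07388, 0.50367, 0.10092 → R0 = 15.32861
x·lx·mx: 0, 6.54345, 8.27058, 8.9142, 4.29552, 2.51835, 0.60552 → Σ = 31.14762
T = 31.14762 / 15.32861 = 2.031992… → 2.032

2.032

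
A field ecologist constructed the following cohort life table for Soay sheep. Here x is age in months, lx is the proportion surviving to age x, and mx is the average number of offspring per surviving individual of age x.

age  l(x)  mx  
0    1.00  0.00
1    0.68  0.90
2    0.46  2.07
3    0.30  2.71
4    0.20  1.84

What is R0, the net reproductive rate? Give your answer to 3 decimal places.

lx·mx by age: 0, 0.612, 0.9522, 0.813, 0.368
R0 = Σ lx·mx = 2.7452 → 2.745

2.745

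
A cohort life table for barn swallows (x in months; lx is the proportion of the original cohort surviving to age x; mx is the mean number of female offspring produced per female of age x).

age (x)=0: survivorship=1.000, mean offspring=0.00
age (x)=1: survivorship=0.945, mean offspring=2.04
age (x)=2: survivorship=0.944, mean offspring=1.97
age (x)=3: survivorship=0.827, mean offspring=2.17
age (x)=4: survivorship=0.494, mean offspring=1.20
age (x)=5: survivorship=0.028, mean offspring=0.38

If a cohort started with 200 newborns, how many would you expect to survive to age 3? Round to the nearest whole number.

Expected survivors = N0 · l_3 = 200 × 0.827 = 165.4 → 165

165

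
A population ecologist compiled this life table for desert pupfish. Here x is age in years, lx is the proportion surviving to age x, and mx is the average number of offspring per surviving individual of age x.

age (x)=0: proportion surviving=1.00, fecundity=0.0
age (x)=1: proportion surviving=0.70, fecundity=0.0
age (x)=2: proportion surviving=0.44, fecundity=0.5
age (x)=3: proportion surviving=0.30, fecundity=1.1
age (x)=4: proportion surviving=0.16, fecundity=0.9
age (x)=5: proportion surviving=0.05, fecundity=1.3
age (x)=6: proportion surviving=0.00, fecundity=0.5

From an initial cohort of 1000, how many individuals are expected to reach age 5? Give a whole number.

50

Expected survivors = N0 · l_5 = 1000 × 0.05 = 50 → 50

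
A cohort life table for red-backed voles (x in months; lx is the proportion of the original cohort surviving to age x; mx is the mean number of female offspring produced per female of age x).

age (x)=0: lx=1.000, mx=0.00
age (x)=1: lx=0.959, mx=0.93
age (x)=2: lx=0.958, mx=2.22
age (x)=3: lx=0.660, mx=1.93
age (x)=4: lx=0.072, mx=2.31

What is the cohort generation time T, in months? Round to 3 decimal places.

lx·mx: 0, 0.89187, 2.12676, 1.2738, 0.16632 → R0 = 4.45875
x·lx·mx: 0, 0.89187, 4.25352, 3.8214, 0.66528 → Σ = 9.63207
T = 9.63207 / 4.45875 = 2.160262… → 2.160

2.160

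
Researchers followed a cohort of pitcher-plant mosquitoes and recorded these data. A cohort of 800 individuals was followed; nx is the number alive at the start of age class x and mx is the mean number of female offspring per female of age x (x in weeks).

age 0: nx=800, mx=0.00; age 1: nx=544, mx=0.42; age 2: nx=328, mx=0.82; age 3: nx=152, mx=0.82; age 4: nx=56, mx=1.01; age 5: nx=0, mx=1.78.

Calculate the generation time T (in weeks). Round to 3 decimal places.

2.014

lx = nx/n0 = nx/800: 1, 0.68, 0.41, 0.19, 0.07, 0
lx·mx: 0, 0.2856, 0.3362, 0.1558, 0.0707, 0 → R0 = 0.8483
x·lx·mx: 0, 0.2856, 0.6724, 0.4674, 0.2828, 0 → Σ = 1.7082
T = 1.7082 / 0.8483 = 2.013674… → 2.014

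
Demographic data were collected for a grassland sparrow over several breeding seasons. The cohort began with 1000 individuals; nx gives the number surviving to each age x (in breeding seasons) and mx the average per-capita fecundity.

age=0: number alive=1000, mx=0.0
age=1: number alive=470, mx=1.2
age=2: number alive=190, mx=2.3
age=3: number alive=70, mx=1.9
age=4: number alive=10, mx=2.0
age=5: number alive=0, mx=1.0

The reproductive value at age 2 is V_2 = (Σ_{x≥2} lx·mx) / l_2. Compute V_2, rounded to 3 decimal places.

lx = nx/n0 = nx/1000: 1, 0.47, 0.19, 0.07, 0.01, 0
lx·mx for x ≥ 2: 0.437, 0.133, 0.02, 0 → sum = 0.59
V_2 = 0.59 / l_2 = 0.59 / 0.19 = 3.105263… → 3.105

3.105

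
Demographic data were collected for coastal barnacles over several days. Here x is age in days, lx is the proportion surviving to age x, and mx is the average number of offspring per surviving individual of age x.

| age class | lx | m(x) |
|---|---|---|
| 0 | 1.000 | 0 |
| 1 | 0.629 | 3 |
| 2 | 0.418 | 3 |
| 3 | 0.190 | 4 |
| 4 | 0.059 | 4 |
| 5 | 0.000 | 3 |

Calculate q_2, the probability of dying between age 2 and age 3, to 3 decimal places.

0.545

q_2 = (l_2 − l_3) / l_2 = (0.418 − 0.19) / 0.418
     = 0.228 / 0.418 = 0.545455… → 0.545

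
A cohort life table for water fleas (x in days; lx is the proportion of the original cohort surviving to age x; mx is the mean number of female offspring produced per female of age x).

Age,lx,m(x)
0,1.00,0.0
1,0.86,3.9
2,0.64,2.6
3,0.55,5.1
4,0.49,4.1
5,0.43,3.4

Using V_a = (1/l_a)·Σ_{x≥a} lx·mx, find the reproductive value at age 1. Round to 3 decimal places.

13.133

lx·mx for x ≥ 1: 3.354, 1.664, 2.805, 2.009, 1.462 → sum = 11.294
V_1 = 11.294 / l_1 = 11.294 / 0.86 = 13.132558… → 13.133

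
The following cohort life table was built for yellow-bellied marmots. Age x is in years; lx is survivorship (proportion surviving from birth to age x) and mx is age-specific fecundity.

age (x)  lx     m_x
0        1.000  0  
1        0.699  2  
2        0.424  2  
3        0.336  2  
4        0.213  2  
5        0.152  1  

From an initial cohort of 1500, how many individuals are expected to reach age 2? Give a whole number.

Expected survivors = N0 · l_2 = 1500 × 0.424 = 636 → 636

636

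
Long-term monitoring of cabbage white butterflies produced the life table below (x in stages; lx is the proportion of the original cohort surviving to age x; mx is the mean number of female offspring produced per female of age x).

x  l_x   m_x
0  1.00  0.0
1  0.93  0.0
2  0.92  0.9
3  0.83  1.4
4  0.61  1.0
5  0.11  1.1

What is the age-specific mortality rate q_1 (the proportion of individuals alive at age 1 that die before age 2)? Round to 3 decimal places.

0.011

q_1 = (l_1 − l_2) / l_1 = (0.93 − 0.92) / 0.93
     = 0.01 / 0.93 = 0.010753… → 0.011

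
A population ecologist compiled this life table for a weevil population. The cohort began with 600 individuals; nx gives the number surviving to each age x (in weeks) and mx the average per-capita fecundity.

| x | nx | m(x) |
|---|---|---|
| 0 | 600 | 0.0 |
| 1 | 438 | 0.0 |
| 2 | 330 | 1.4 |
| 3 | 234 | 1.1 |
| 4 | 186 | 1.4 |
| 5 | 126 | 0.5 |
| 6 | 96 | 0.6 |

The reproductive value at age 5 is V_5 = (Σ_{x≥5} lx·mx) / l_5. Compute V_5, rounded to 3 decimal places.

lx = nx/n0 = nx/600: 1, 0.73, 0.55, 0.39, 0.31, 0.21, 0.16
lx·mx for x ≥ 5: 0.105, 0.096 → sum = 0.201
V_5 = 0.201 / l_5 = 0.201 / 0.21 = 0.957143… → 0.957

0.957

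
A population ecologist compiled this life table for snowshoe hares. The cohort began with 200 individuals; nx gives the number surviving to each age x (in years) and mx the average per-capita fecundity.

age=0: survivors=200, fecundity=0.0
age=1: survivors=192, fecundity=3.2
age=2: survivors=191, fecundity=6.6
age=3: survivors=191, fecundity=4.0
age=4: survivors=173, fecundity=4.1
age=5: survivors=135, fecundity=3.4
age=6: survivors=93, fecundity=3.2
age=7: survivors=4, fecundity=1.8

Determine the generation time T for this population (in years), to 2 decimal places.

lx = nx/n0 = nx/200: 1, 0.96, 0.955, 0.955, 0.865, 0.675, 0.465, 0.02
lx·mx: 0, 3.072, 6.303, 3.82, 3.5465, 2.295, 1.488, 0.036 → R0 = 20.5605
x·lx·mx: 0, 3.072, 12.606, 11.46, 14.186, 11.475, 8.928, 0.252 → Σ = 61.979
T = 61.979 / 20.5605 = 3.014469… → 3.01

3.01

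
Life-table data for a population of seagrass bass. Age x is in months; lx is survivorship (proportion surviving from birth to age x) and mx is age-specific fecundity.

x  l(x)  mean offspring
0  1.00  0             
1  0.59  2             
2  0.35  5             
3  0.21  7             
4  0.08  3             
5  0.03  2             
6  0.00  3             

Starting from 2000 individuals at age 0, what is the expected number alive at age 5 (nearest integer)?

60

Expected survivors = N0 · l_5 = 2000 × 0.03 = 60 → 60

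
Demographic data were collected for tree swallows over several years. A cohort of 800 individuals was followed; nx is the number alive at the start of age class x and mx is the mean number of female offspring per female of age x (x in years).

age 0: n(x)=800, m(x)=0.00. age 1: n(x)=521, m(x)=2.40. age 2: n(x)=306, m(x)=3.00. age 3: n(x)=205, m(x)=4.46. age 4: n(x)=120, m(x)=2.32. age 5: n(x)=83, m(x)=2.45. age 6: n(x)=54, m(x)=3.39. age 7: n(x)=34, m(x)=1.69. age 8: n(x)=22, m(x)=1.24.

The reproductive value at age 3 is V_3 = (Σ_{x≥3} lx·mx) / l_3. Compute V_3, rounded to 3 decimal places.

lx = nx/n0 = nx/800: 1, 0.65125, 0.3825, 0.25625, 0.15, 0.10375, 0.0675, 0.0425, 0.0275
lx·mx for x ≥ 3: 1.142875…, 0.348, 0.254188…, 0.228825, 0.071825, 0.0341 → sum = 2.079813…
V_3 = 2.079813… / l_3 = 2.079813… / 0.25625 = 8.116341… → 8.116

8.116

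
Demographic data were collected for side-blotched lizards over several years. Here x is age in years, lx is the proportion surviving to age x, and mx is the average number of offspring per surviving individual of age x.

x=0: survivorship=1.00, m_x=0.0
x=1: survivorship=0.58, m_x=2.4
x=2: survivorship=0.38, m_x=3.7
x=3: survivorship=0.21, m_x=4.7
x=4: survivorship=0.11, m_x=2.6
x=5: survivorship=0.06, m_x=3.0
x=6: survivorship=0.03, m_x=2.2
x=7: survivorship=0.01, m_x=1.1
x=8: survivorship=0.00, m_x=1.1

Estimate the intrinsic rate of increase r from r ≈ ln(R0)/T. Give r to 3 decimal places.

R0 = Σ lx·mx = 0 + 1.392 + 1.406 + 0.987 + 0.286 + 0.18 + 0.066 + 0.011 + 0 = 4.328
Σ x·lx·mx = 9.682; T = 9.682/4.328 = 2.23706…
r ≈ ln(R0)/T = ln(4.328)/2.23706… = 0.65492… → 0.655

0.655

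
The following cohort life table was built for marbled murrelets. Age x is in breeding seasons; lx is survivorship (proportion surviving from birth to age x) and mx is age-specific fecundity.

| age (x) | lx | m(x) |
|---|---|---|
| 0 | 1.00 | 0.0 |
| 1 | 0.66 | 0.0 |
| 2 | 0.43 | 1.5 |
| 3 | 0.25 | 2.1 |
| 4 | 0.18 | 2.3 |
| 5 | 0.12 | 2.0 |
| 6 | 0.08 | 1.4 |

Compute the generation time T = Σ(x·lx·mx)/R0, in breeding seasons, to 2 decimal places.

3.30

lx·mx: 0, 0, 0.645, 0.525, 0.414, 0.24, 0.112 → R0 = 1.936
x·lx·mx: 0, 0, 1.29, 1.575, 1.656, 1.2, 0.672 → Σ = 6.393
T = 6.393 / 1.936 = 3.302169… → 3.30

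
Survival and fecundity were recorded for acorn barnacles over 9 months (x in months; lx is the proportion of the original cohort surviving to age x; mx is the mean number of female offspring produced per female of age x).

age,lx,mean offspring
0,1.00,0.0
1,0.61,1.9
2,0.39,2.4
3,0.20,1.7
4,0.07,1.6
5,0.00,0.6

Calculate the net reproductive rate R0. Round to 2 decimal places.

lx·mx by age: 0, 1.159, 0.936, 0.34, 0.112, 0
R0 = Σ lx·mx = 2.547 → 2.55

2.55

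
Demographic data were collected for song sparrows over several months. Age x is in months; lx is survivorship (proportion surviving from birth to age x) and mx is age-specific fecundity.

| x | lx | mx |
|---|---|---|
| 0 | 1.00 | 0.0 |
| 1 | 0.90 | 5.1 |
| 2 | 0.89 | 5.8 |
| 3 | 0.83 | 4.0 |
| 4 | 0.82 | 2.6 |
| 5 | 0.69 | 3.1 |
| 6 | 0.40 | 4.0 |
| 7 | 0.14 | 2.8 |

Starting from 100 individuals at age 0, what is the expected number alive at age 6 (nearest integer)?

40

Expected survivors = N0 · l_6 = 100 × 0.40 = 40 → 40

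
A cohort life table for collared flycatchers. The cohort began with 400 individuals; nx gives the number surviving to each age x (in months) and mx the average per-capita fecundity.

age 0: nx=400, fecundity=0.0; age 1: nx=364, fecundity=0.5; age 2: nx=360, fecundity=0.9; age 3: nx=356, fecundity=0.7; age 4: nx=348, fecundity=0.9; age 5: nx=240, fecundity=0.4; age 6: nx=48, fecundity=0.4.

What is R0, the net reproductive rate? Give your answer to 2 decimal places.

2.96

lx = nx/n0 = nx/400: 1, 0.91, 0.9, 0.89, 0.87, 0.6, 0.12
lx·mx by age: 0, 0.455, 0.81, 0.623, 0.783, 0.24, 0.048
R0 = Σ lx·mx = 2.959 → 2.96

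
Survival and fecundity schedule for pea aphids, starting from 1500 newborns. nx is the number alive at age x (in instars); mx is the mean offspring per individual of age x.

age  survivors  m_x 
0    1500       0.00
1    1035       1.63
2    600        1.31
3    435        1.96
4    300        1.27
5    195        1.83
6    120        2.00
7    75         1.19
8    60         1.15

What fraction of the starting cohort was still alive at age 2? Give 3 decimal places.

l_2 = n_2/n_0 = 600/1500 = 0.4 → 0.400

0.400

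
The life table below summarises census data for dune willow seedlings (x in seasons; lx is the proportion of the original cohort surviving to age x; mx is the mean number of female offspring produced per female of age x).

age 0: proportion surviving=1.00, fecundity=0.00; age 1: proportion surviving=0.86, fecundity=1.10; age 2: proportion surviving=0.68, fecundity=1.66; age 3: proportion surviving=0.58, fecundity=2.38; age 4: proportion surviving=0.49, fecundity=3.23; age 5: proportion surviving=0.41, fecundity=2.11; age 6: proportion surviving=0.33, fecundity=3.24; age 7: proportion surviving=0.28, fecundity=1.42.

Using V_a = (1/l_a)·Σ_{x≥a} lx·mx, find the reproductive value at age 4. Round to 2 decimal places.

7.99

lx·mx for x ≥ 4: 1.5827, 0.8651, 1.0692, 0.3976 → sum = 3.9146
V_4 = 3.9146 / l_4 = 3.9146 / 0.49 = 7.98898… → 7.99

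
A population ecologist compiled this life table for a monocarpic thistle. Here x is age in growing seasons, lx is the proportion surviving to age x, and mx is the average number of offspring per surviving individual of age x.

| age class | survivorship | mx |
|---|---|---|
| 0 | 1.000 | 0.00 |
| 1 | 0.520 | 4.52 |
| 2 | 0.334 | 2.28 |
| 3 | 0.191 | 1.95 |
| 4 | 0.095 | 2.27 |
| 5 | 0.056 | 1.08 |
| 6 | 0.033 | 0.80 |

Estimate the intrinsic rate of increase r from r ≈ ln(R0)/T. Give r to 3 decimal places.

R0 = Σ lx·mx = 0 + 2.3504 + 0.76152 + 0.37245 + 0.21565 + 0.06048 + 0.0264 = 3.7869
Σ x·lx·mx = 6.31419; T = 6.31419/3.7869 = 1.66738…
r ≈ ln(R0)/T = ln(3.7869)/1.66738… = 0.79859… → 0.799

0.799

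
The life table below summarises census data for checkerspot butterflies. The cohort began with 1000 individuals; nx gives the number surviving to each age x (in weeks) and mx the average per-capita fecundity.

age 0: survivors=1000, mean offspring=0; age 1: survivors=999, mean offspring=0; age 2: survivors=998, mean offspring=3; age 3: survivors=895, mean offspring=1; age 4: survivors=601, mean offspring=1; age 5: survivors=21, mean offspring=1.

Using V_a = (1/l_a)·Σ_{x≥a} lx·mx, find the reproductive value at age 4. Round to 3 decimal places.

1.035

lx = nx/n0 = nx/1000: 1, 0.999, 0.998, 0.895, 0.601, 0.021
lx·mx for x ≥ 4: 0.601, 0.021 → sum = 0.622
V_4 = 0.622 / l_4 = 0.622 / 0.601 = 1.034942… → 1.035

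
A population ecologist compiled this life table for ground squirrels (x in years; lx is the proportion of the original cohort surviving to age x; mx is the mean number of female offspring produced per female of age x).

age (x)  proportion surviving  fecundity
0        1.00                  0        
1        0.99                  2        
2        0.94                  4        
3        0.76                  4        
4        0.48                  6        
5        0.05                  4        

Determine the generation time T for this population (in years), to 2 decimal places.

2.63

lx·mx: 0, 1.98, 3.76, 3.04, 2.88, 0.2 → R0 = 11.86
x·lx·mx: 0, 1.98, 7.52, 9.12, 11.52, 1 → Σ = 31.14
T = 31.14 / 11.86 = 2.625632… → 2.63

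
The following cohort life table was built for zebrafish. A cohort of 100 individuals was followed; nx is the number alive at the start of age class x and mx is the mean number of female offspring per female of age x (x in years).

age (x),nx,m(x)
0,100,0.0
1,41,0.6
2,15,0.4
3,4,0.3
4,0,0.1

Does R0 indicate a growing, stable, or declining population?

declining

lx = nx/n0 = nx/100: 1, 0.41, 0.15, 0.04, 0
R0 = Σ lx·mx = 0 + 0.246 + 0.06 + 0.012 + 0 = 0.318
R0 < 1, so the population is declining.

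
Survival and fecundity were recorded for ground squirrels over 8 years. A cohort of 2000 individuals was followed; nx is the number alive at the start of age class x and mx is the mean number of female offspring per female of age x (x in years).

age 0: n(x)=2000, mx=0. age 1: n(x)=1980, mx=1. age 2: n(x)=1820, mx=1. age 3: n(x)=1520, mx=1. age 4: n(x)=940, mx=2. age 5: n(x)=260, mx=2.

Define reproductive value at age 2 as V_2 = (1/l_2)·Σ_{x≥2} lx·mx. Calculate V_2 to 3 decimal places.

3.154

lx = nx/n0 = nx/2000: 1, 0.99, 0.91, 0.76, 0.47, 0.13
lx·mx for x ≥ 2: 0.91, 0.76, 0.94, 0.26 → sum = 2.87
V_2 = 2.87 / l_2 = 2.87 / 0.91 = 3.153846… → 3.154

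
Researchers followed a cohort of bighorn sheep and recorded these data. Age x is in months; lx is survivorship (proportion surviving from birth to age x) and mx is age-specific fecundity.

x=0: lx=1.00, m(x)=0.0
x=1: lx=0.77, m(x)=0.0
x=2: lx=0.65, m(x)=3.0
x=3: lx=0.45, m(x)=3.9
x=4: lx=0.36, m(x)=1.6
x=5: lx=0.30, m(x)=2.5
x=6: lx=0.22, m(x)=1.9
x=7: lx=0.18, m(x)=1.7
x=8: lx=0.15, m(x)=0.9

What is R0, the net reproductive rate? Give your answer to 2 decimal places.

5.89

lx·mx by age: 0, 0, 1.95, 1.755, 0.576, 0.75, 0.418, 0.306, 0.135
R0 = Σ lx·mx = 5.89 → 5.89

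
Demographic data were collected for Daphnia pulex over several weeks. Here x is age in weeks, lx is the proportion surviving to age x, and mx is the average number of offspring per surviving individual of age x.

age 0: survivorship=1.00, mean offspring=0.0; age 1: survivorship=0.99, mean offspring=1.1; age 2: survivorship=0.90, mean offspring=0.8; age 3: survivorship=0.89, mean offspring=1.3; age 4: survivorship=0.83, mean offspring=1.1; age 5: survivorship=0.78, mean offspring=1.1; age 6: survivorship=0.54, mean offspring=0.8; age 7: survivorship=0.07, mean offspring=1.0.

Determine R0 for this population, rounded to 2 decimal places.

lx·mx by age: 0, 1.089, 0.72, 1.157, 0.913, 0.858, 0.432, 0.07
R0 = Σ lx·mx = 5.239 → 5.24

5.24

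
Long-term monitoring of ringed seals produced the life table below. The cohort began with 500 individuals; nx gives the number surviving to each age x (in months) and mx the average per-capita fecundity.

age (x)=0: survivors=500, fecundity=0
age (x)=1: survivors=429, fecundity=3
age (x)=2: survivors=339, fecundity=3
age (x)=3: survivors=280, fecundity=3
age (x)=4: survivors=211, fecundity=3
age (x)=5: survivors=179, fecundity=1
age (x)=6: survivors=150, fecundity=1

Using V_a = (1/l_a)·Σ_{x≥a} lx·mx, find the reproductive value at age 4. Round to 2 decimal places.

lx = nx/n0 = nx/500: 1, 0.858, 0.678, 0.56, 0.422, 0.358, 0.3
lx·mx for x ≥ 4: 1.266, 0.358, 0.3 → sum = 1.924
V_4 = 1.924 / l_4 = 1.924 / 0.422 = 4.559242… → 4.56

4.56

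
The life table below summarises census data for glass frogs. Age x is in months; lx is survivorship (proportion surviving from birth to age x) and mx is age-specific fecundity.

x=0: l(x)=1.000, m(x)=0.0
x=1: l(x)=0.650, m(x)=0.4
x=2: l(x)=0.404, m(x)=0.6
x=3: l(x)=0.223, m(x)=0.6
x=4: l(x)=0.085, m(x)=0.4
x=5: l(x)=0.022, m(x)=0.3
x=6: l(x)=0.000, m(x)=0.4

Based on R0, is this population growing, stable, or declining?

R0 = Σ lx·mx = 0 + 0.26 + 0.2424 + 0.1338 + 0.034 + 0.0066 + 0 = 0.6768
R0 < 1, so the population is declining.

declining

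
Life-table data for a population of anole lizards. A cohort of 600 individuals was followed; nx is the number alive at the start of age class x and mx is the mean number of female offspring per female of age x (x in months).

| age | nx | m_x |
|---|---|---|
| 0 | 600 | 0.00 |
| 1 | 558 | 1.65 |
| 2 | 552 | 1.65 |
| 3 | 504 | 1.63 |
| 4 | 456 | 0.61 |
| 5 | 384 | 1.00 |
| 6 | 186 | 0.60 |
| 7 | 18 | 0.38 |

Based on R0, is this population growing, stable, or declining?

lx = nx/n0 = nx/600: 1, 0.93, 0.92, 0.84, 0.76, 0.64, 0.31, 0.03
R0 = Σ lx·mx = 0 + 1.5345 + 1.518 + 1.3692 + 0.4636 + 0.64 + 0.186 + 0.0114 = 5.7227
R0 > 1, so the population is growing.

growing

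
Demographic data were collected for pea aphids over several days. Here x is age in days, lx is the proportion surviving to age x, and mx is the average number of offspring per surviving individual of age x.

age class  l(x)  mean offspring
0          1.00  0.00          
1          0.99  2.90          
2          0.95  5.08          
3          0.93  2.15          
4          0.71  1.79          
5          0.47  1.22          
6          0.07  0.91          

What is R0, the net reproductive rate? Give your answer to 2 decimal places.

11.60

lx·mx by age: 0, 2.871, 4.826, 1.9995, 1.2709, 0.5734, 0.0637
R0 = Σ lx·mx = 11.6045 → 11.60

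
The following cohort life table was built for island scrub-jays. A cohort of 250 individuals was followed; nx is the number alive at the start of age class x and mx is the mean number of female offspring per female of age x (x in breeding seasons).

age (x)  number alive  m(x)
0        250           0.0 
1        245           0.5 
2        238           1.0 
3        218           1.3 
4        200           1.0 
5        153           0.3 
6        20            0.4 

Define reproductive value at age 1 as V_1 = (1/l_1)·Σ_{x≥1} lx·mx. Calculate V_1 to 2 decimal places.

lx = nx/n0 = nx/250: 1, 0.98, 0.952, 0.872, 0.8, 0.612, 0.08
lx·mx for x ≥ 1: 0.49, 0.952, 1.1336, 0.8, 0.1836, 0.032 → sum = 3.5912
V_1 = 3.5912 / l_1 = 3.5912 / 0.98 = 3.66449… → 3.66

3.66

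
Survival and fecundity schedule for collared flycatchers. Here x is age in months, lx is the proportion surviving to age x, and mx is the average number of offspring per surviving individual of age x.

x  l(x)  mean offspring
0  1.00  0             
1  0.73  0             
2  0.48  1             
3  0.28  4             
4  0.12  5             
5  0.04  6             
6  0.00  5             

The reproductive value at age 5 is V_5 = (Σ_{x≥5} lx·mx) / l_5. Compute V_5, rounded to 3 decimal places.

6.000

lx·mx for x ≥ 5: 0.24, 0 → sum = 0.24
V_5 = 0.24 / l_5 = 0.24 / 0.04 = 6 → 6.000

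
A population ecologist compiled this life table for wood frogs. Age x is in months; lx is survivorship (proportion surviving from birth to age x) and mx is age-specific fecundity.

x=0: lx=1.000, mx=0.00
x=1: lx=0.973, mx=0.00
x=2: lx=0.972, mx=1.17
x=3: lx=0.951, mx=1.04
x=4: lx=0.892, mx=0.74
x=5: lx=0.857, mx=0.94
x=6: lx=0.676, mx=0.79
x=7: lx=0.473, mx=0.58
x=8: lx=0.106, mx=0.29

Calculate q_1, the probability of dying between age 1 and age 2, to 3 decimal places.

0.001

q_1 = (l_1 − l_2) / l_1 = (0.973 − 0.972) / 0.973
     = 0.001 / 0.973 = 0.001028… → 0.001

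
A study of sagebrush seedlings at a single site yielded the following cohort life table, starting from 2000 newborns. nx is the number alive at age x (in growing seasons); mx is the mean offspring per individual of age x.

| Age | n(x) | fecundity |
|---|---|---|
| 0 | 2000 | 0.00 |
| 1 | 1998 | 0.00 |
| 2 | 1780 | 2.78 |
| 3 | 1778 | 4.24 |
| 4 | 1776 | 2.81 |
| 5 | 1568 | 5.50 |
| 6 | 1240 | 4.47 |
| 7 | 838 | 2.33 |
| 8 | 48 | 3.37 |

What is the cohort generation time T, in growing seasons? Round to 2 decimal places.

4.26

lx = nx/n0 = nx/2000: 1, 0.999, 0.89, 0.889, 0.888, 0.784, 0.62, 0.419, 0.024
lx·mx: 0, 0, 2.4742, 3.76936, 2.49528, 4.312, 2.7714, 0.97627, 0.08088 → R0 = 16.87939
x·lx·mx: 0, 0, 4.9484, 11.30808, 9.98112, 21.56, 16.6284, 6.83389, 0.64704 → Σ = 71.90693
T = 71.90693 / 16.87939 = 4.260043… → 4.26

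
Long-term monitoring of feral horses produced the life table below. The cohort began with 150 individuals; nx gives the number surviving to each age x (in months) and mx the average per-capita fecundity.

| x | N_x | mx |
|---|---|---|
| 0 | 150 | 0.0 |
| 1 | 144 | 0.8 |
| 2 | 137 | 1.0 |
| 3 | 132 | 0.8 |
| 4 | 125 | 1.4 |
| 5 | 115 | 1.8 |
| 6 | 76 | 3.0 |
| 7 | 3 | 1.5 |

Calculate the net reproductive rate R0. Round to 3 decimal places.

6.482

lx = nx/n0 = nx/150: 1, 0.96, 0.91333…, 0.88, 0.83333…, 0.76667…, 0.50667…, 0.02
lx·mx by age: 0, 0.768, 0.913333…, 0.704, 1.166667…, 1.38…, 1.52…, 0.03
R0 = Σ lx·mx = 6.482… → 6.482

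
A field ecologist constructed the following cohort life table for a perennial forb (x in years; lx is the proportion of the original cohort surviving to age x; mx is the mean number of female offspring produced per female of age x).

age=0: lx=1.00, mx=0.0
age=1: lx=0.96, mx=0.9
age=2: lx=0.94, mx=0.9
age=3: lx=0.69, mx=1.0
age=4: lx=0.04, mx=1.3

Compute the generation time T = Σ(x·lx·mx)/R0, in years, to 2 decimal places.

lx·mx: 0, 0.864, 0.846, 0.69, 0.052 → R0 = 2.452
x·lx·mx: 0, 0.864, 1.692, 2.07, 0.208 → Σ = 4.834
T = 4.834 / 2.452 = 1.971452… → 1.97

1.97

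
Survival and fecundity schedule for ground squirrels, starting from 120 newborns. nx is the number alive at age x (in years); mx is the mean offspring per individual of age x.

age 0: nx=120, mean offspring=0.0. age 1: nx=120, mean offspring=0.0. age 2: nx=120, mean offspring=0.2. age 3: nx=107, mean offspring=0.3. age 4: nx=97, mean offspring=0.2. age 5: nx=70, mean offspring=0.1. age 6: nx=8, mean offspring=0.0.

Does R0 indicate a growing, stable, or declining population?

declining

lx = nx/n0 = nx/120: 1, 1, 1, 0.89167…, 0.80833…, 0.58333…, 0.06667…
R0 = Σ lx·mx = 0 + 0 + 0.2 + 0.2675… + 0.161667… + 0.058333… + 0 = 0.6875…
R0 < 1, so the population is declining.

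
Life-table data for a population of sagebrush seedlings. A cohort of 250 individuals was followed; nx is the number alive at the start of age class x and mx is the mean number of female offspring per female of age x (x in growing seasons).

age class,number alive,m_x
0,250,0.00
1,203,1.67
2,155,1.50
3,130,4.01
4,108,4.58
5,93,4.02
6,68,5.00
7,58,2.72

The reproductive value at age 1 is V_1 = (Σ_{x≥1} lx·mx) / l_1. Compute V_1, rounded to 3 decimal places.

lx = nx/n0 = nx/250: 1, 0.812, 0.62, 0.52, 0.432, 0.372, 0.272, 0.232
lx·mx for x ≥ 1: 1.35604, 0.93, 2.0852, 1.97856, 1.49544, 1.36, 0.63104 → sum = 9.83628
V_1 = 9.83628 / l_1 = 9.83628 / 0.812 = 12.113645… → 12.114

12.114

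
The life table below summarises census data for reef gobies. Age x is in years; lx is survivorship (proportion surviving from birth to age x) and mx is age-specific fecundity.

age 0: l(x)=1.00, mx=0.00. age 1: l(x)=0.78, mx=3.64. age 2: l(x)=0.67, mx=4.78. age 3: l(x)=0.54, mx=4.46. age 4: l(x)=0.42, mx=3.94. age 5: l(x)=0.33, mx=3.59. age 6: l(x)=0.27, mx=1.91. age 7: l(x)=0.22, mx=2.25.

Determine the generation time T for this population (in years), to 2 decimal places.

lx·mx: 0, 2.8392, 3.2026, 2.4084, 1.6548, 1.1847, 0.5157, 0.495 → R0 = 12.3004
x·lx·mx: 0, 2.8392, 6.4052, 7.2252, 6.6192, 5.9235, 3.0942, 3.465 → Σ = 35.5715
T = 35.5715 / 12.3004 = 2.891898… → 2.89

2.89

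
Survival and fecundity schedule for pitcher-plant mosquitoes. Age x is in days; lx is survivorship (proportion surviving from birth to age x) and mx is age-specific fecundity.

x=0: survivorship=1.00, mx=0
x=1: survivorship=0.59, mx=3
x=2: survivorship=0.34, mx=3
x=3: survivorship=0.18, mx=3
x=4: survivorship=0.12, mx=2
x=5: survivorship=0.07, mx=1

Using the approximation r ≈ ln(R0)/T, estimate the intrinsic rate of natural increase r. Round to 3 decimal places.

0.698

R0 = Σ lx·mx = 0 + 1.77 + 1.02 + 0.54 + 0.24 + 0.07 = 3.64
Σ x·lx·mx = 6.74; T = 6.74/3.64 = 1.85165…
r ≈ ln(R0)/T = ln(3.64)/1.85165… = 0.69775… → 0.698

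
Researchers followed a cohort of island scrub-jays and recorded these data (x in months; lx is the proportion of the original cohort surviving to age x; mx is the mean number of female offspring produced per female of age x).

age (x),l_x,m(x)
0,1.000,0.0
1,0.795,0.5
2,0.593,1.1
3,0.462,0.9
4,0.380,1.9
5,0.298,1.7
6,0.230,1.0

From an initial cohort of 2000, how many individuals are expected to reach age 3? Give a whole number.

924

Expected survivors = N0 · l_3 = 2000 × 0.462 = 924 → 924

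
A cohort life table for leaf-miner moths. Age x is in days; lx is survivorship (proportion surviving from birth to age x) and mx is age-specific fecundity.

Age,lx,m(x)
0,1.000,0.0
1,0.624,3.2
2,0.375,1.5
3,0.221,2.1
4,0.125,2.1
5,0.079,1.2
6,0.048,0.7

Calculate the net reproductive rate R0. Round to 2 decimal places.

lx·mx by age: 0, 1.9968, 0.5625, 0.4641, 0.2625, 0.0948, 0.0336
R0 = Σ lx·mx = 3.4143 → 3.41

3.41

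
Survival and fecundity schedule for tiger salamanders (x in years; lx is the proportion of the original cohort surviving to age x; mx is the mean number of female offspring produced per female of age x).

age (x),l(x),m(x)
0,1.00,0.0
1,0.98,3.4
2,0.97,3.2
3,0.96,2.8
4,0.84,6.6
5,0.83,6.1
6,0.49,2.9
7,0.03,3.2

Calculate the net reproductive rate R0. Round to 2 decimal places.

lx·mx by age: 0, 3.332, 3.104, 2.688, 5.544, 5.063, 1.421, 0.096
R0 = Σ lx·mx = 21.248 → 21.25

21.25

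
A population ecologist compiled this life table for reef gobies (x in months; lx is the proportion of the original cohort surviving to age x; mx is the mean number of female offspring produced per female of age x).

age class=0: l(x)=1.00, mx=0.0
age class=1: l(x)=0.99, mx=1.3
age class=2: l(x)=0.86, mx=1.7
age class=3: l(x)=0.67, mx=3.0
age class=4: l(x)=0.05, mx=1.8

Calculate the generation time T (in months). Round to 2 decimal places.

lx·mx: 0, 1.287, 1.462, 2.01, 0.09 → R0 = 4.849
x·lx·mx: 0, 1.287, 2.924, 6.03, 0.36 → Σ = 10.601
T = 10.601 / 4.849 = 2.186224… → 2.19

2.19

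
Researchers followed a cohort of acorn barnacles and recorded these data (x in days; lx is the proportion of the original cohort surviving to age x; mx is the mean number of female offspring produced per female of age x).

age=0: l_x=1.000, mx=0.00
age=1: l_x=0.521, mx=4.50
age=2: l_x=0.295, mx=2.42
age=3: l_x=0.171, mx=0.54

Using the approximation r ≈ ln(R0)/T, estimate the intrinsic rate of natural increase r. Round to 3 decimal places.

0.893

R0 = Σ lx·mx = 0 + 2.3445 + 0.7139 + 0.09234 = 3.15074
Σ x·lx·mx = 4.04932; T = 4.04932/3.15074 = 1.2852…
r ≈ ln(R0)/T = ln(3.15074)/1.2852… = 0.89297… → 0.893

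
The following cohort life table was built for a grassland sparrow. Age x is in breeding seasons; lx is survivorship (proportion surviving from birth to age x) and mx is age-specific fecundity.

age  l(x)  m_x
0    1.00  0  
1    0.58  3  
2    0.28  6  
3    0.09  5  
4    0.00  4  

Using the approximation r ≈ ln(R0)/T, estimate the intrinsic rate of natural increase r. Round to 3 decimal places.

R0 = Σ lx·mx = 0 + 1.74 + 1.68 + 0.45 + 0 = 3.87
Σ x·lx·mx = 6.45; T = 6.45/3.87 = 1.66667…
r ≈ ln(R0)/T = ln(3.87)/1.66667… = 0.81195… → 0.812

0.812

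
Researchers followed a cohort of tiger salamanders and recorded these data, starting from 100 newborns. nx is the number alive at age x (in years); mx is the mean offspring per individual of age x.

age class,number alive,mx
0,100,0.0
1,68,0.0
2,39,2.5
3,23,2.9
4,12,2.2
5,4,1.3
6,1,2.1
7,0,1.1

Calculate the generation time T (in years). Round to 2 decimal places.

2.73

lx = nx/n0 = nx/100: 1, 0.68, 0.39, 0.23, 0.12, 0.04, 0.01, 0
lx·mx: 0, 0, 0.975, 0.667, 0.264, 0.052, 0.021, 0 → R0 = 1.979
x·lx·mx: 0, 0, 1.95, 2.001, 1.056, 0.26, 0.126, 0 → Σ = 5.393
T = 5.393 / 1.979 = 2.725114… → 2.73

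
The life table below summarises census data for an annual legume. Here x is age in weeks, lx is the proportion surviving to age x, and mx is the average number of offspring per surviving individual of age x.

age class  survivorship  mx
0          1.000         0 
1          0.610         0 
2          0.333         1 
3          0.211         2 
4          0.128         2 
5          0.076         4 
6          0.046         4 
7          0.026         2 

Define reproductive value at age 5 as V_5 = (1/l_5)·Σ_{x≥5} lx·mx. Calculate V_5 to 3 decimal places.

7.105

lx·mx for x ≥ 5: 0.304, 0.184, 0.052 → sum = 0.54
V_5 = 0.54 / l_5 = 0.54 / 0.076 = 7.105263… → 7.105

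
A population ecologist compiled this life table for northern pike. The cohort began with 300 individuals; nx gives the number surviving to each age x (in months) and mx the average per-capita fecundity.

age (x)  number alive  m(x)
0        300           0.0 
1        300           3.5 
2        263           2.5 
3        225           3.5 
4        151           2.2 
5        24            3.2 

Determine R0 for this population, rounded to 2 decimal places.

9.68

lx = nx/n0 = nx/300: 1, 1, 0.87667…, 0.75, 0.50333…, 0.08
lx·mx by age: 0, 3.5, 2.191667…, 2.625, 1.107333…, 0.256
R0 = Σ lx·mx = 9.68… → 9.68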